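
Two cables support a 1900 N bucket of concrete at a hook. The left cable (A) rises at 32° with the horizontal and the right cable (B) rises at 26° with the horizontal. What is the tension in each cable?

ΣF_x = 0: −T_A·cos32° + T_B·cos26° = 0 → T_B = 0.94354·T_A.
ΣF_y = 0: T_A·sin32° + T_B·sin26° = 1900.
Substitute: T_A·(0.529919 + 0.94354·0.438371) = 1900 → T_A = 2013.69 ≈ 2014 N.
Then T_B = 0.94354 × 2013.69 = 1900 N.

T_A = 2014 N, T_B = 1900 N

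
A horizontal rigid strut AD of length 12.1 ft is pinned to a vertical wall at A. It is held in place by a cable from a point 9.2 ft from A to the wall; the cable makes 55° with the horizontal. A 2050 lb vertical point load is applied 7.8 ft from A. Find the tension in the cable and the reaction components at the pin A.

T = 2122 lb, A_x = 1217 lb, A_y = 312.0 lb

ΣM about A: T·sin55°·9.2 − 2050·7.8 = 0 → T = 15990/(9.2·0.819152) = 2121.76 ≈ 2122 lb.
ΣF_x = 0: A_x − T·cos55° = 0 → A_x = 2121.76 × 0.573576 = 1217 lb.
ΣF_y = 0: A_y + T·sin55° − 2050 = 0 → A_y = 2050 − 2121.76 × 0.819152 = 312.0 lb.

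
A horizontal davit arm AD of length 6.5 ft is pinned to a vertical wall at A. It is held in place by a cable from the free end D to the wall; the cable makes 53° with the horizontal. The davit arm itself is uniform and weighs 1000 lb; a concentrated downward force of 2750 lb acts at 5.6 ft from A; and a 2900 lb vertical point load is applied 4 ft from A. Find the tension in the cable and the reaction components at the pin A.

ΣM about A: T·sin53°·6.5 − 1000·3.25 − 2750·5.6 − 2900·4 = 0 → T = 30250/(6.5·0.798636) = 5827.24 ≈ 5827 lb.
ΣF_x = 0: A_x − T·cos53° = 0 → A_x = 5827.24 × 0.601815 = 3507 lb.
ΣF_y = 0: A_y + T·sin53° − 1000 − 2750 − 2900 = 0 → A_y = 6650 − 5827.24 × 0.798636 = 1996 lb.

T = 5827 lb, A_x = 3507 lb, A_y = 1996 lb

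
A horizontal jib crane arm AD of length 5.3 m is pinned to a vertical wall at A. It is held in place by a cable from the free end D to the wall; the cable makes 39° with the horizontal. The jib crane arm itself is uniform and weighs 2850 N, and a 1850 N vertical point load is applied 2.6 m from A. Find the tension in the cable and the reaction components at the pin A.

T = 3706 N, A_x = 2880 N, A_y = 2367 N

ΣM about A: T·sin39°·5.3 − 2850·2.65 − 1850·2.6 = 0 → T = 12362.5/(5.3·0.62932) = 3706.46 ≈ 3706 N.
ΣF_x = 0: A_x − T·cos39° = 0 → A_x = 3706.46 × 0.777146 = 2880 N.
ΣF_y = 0: A_y + T·sin39° − 2850 − 1850 = 0 → A_y = 4700 − 3706.46 × 0.62932 = 2367 N.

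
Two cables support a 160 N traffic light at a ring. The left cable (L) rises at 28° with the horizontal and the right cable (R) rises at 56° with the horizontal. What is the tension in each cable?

ΣF_x = 0: −T_L·cos28° + T_R·cos56° = 0 → T_R = 1.57897·T_L.
ΣF_y = 0: T_L·sin28° + T_R·sin56° = 160.
Substitute: T_L·(0.469472 + 1.57897·0.829038) = 160 → T_L = 89.9635 ≈ 89.96 N.
Then T_R = 1.57897 × 89.9635 = 142.0 N.

T_L = 89.96 N, T_R = 142.0 N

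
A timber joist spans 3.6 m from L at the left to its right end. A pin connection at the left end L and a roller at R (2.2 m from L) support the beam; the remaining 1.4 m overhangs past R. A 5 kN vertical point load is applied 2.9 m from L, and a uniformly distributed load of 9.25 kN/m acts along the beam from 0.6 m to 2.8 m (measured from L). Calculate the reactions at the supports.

L_x = 0, L_y = 3.034 kN, R_y = 22.32 kN

Resultant of the distributed load: 9.25 × 2.2 = 20.35 kN at 1.7 m from L.
Moments about L: R_y·2.2 − 5·2.9 − (9.25·2.2)·1.7 = 0 → R_y = 49.095/2.2 = 22.3159 ≈ 22.32 kN.
ΣF_y = 0: L_y + 22.3159 − 5 − 9.25·2.2 = 0 → L_y = 3.034 kN.
ΣF_x = 0: no horizontal applied forces, so L_x = 0.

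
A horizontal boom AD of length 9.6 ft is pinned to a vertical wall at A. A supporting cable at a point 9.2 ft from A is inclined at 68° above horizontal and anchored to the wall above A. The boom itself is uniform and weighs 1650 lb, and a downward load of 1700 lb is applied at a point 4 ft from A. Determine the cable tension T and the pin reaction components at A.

T = 1726 lb, A_x = 646.4 lb, A_y = 1750 lb

ΣM about A: T·sin68°·9.2 − 1650·4.8 − 1700·4 = 0 → T = 14720/(9.2·0.927184) = 1725.66 ≈ 1726 lb.
ΣF_x = 0: A_x − T·cos68° = 0 → A_x = 1725.66 × 0.374607 = 646.4 lb.
ΣF_y = 0: A_y + T·sin68° − 1650 − 1700 = 0 → A_y = 3350 − 1725.66 × 0.927184 = 1750 lb.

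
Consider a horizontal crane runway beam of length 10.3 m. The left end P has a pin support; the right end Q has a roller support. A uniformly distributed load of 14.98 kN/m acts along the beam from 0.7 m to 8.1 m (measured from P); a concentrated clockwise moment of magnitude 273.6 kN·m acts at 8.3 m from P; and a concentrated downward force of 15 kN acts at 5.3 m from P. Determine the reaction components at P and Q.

Resultant of the distributed load: 14.98 × 7.4 = 110.852 kN at 4.4 m from P.
Moments about P: Q_y·10.3 − (14.98·7.4)·4.4 − 273.6 − 15·5.3 = 0 → Q_y = 840.8488/10.3 = 81.6358 ≈ 81.64 kN.
ΣF_y = 0: P_y + 81.6358 − 14.98·7.4 − 15 = 0 → P_y = 44.22 kN.
ΣF_x = 0: no horizontal applied forces, so P_x = 0.

P_x = 0, P_y = 44.22 kN, Q_y = 81.64 kN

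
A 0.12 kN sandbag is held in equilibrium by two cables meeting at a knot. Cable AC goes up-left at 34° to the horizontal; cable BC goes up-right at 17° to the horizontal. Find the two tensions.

T_AC = 0.1477 kN, T_BC = 0.1280 kN

ΣF_x = 0: −T_AC·cos34° + T_BC·cos17° = 0 → T_BC = 0.866918·T_AC.
ΣF_y = 0: T_AC·sin34° + T_BC·sin17° = 0.12.
Substitute: T_AC·(0.559193 + 0.866918·0.292372) = 0.12 → T_AC = 0.147664 ≈ 0.1477 kN.
Then T_BC = 0.866918 × 0.147664 = 0.1280 kN.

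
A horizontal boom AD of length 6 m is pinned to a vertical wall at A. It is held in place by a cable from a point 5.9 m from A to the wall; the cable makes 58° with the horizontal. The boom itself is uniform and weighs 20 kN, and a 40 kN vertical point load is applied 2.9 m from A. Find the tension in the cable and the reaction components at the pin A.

T = 35.18 kN, A_x = 18.64 kN, A_y = 30.17 kN

ΣM about A: T·sin58°·5.9 − 20·3 − 40·2.9 = 0 → T = 176/(5.9·0.848048) = 35.1755 ≈ 35.18 kN.
ΣF_x = 0: A_x − T·cos58° = 0 → A_x = 35.1755 × 0.529919 = 18.64 kN.
ΣF_y = 0: A_y + T·sin58° − 20 − 40 = 0 → A_y = 60 − 35.1755 × 0.848048 = 30.17 kN.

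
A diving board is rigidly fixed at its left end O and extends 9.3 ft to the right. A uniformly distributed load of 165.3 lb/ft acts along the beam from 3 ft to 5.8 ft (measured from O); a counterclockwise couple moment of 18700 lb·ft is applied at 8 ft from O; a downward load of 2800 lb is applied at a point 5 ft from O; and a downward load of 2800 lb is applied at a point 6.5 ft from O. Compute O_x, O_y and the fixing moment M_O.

O_x = 0, O_y = 6063 lb, M_O = 15540 lb·ft

Resultant of the distributed load: 165.3 × 2.8 = 462.84 lb at 4.4 ft from O.
ΣF_x = 0: O_x = 0.
ΣF_y = 0: O_y − 165.3·2.8 − 2800 − 2800 = 0 → O_y = 6063 lb.
ΣM about O: M_O − (165.3·2.8)·4.4 + 18700 − 2800·5 − 2800·6.5 = 0 → M_O = 15540 lb·ft.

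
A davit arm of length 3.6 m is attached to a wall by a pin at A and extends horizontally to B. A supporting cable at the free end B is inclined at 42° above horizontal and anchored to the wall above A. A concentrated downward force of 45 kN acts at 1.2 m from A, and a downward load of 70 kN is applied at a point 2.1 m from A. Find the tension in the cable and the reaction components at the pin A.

ΣM about A: T·sin42°·3.6 − 45·1.2 − 70·2.1 = 0 → T = 201/(3.6·0.669131) = 83.4416 ≈ 83.44 kN.
ΣF_x = 0: A_x − T·cos42° = 0 → A_x = 83.4416 × 0.743145 = 62.01 kN.
ΣF_y = 0: A_y + T·sin42° − 45 − 70 = 0 → A_y = 115 − 83.4416 × 0.669131 = 59.17 kN.

T = 83.44 kN, A_x = 62.01 kN, A_y = 59.17 kN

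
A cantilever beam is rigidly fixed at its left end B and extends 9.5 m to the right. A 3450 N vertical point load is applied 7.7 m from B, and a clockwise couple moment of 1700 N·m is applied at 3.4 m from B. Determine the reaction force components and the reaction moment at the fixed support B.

B_x = 0, B_y = 3450 N, M_B = 28260 N·m

ΣF_x = 0: B_x = 0.
ΣF_y = 0: B_y − 3450 = 0 → B_y = 3450 N.
ΣM about B: M_B − 3450·7.7 − 1700 = 0 → M_B = 28260 N·m.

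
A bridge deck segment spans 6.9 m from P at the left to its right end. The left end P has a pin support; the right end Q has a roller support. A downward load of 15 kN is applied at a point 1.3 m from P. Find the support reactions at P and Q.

P_x = 0, P_y = 12.17 kN, Q_y = 2.826 kN

Moments about P: Q_y·6.9 − 15·1.3 = 0 → Q_y = 19.5/6.9 = 2.82609 ≈ 2.826 kN.
ΣF_y = 0: P_y + 2.82609 − 15 = 0 → P_y = 12.17 kN.
ΣF_x = 0: no horizontal applied forces, so P_x = 0.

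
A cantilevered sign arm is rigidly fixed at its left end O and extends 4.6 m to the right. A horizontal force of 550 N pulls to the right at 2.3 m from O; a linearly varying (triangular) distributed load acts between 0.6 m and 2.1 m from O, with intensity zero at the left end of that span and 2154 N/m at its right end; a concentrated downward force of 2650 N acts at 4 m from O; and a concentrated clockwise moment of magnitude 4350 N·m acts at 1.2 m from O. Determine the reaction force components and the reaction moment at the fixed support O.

O_x = -550.0 N, O_y = 4266 N, M_O = 17530 N·m

Resultant of the triangular load: ½ × 2154 × 1.5 = 1615.5 N, acting at 1.6 m from O (one-third of the span from the peak).
ΣF_x = 0: O_x + 550 = 0 → O_x = -550.0 N.
ΣF_y = 0: O_y − ½·2154·1.5 − 2650 = 0 → O_y = 4266 N.
ΣM about O: M_O − (½·2154·1.5)·1.6 − 2650·4 − 4350 = 0 → M_O = 17530 N·m.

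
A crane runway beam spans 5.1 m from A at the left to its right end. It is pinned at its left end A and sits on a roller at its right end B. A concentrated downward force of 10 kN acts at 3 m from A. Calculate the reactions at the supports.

A_x = 0, A_y = 4.118 kN, B_y = 5.882 kN

Taking moments about A: B_y·5.1 − 10·3 = 0 → B_y = 30/5.1 = 5.88235 ≈ 5.882 kN.
ΣF_y = 0: A_y + 5.88235 − 10 = 0 → A_y = 4.118 kN.
ΣF_x = 0: no horizontal applied forces, so A_x = 0.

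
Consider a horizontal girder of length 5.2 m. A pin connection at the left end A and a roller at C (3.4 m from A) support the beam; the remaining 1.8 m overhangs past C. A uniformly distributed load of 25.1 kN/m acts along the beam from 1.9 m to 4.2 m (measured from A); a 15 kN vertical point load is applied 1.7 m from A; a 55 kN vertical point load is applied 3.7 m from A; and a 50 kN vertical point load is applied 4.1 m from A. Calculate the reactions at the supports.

Resultant of the distributed load: 25.1 × 2.3 = 57.73 kN at 3.05 m from A.
Taking moments about A: C_y·3.4 − (25.1·2.3)·3.05 − 15·1.7 − 55·3.7 − 50·4.1 = 0 → C_y = 610.0765/3.4 = 179.434 ≈ 179.4 kN.
ΣF_y = 0: A_y + 179.434 − 25.1·2.3 − 15 − 55 − 50 = 0 → A_y = -1.704 kN.
ΣF_x = 0: no horizontal applied forces, so A_x = 0.

A_x = 0, A_y = -1.704 kN, C_y = 179.4 kN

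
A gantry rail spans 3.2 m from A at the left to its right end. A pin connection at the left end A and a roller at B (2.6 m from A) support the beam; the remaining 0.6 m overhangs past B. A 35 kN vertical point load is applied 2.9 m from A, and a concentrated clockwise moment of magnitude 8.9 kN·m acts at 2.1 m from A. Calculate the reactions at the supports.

Moments about A: B_y·2.6 − 35·2.9 − 8.9 = 0 → B_y = 110.4/2.6 = 42.4615 ≈ 42.46 kN.
ΣF_y = 0: A_y + 42.4615 − 35 = 0 → A_y = -7.462 kN.
ΣF_x = 0: no horizontal applied forces, so A_x = 0.

A_x = 0, A_y = -7.462 kN, B_y = 42.46 kN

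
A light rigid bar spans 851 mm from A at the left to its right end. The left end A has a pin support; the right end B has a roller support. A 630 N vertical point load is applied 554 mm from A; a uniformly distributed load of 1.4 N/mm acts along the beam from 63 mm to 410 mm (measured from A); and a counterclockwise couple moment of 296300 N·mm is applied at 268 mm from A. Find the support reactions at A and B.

Resultant of the distributed load: 1.4 × 347 = 485.8 N at 236.5 mm from A.
ΣM about A: B_y·851 − 630·554 − (1.4·347)·236.5 + 296300 = 0 → B_y = 167611.7/851 = 196.959 ≈ 197.0 N.
ΣF_y = 0: A_y + 196.959 − 630 − 1.4·347 = 0 → A_y = 918.8 N.
ΣF_x = 0: no horizontal applied forces, so A_x = 0.

A_x = 0, A_y = 918.8 N, B_y = 197.0 N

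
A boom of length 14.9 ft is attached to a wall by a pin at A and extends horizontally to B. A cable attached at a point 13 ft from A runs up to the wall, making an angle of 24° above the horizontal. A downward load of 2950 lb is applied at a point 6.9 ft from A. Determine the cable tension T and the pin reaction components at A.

ΣM about A: T·sin24°·13 − 2950·6.9 = 0 → T = 20355/(13·0.406737) = 3849.59 ≈ 3850 lb.
ΣF_x = 0: A_x − T·cos24° = 0 → A_x = 3849.59 × 0.913545 = 3517 lb.
ΣF_y = 0: A_y + T·sin24° − 2950 = 0 → A_y = 2950 − 3849.59 × 0.406737 = 1384 lb.

T = 3850 lb, A_x = 3517 lb, A_y = 1384 lb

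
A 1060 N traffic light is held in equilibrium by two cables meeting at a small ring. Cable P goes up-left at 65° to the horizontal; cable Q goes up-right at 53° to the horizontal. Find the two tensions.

ΣF_x = 0: −T_P·cos65° + T_Q·cos53° = 0 → T_Q = 0.702239·T_P.
ΣF_y = 0: T_P·sin65° + T_Q·sin53° = 1060.
Substitute: T_P·(0.906308 + 0.702239·0.798636) = 1060 → T_P = 722.493 ≈ 722.5 N.
Then T_Q = 0.702239 × 722.493 = 507.4 N.

T_P = 722.5 N, T_Q = 507.4 N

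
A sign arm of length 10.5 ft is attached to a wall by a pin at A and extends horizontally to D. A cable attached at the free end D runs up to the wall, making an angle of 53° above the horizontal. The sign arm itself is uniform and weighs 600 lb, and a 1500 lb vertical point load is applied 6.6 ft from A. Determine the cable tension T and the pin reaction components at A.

T = 1556 lb, A_x = 936.6 lb, A_y = 857.1 lb

ΣM about A: T·sin53°·10.5 − 600·5.25 − 1500·6.6 = 0 → T = 13050/(10.5·0.798636) = 1556.22 ≈ 1556 lb.
ΣF_x = 0: A_x − T·cos53° = 0 → A_x = 1556.22 × 0.601815 = 936.6 lb.
ΣF_y = 0: A_y + T·sin53° − 600 − 1500 = 0 → A_y = 2100 − 1556.22 × 0.798636 = 857.1 lb.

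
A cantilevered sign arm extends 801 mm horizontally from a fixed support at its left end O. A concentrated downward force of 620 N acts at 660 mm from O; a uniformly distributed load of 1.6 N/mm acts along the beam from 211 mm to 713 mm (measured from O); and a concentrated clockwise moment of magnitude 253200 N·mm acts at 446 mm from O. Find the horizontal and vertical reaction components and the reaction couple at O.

O_x = 0, O_y = 1423 N, M_O = 1033000 N·mm

Resultant of the distributed load: 1.6 × 502 = 803.2 N at 462 mm from O.
ΣF_x = 0: O_x = 0.
ΣF_y = 0: O_y − 620 − 1.6·502 = 0 → O_y = 1423 N.
ΣM about O: M_O − 620·660 − (1.6·502)·462 − 253200 = 0 → M_O = 1033000 N·mm.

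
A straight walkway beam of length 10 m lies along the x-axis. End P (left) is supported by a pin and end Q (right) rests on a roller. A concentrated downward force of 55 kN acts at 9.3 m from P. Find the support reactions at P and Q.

Moments about P: Q_y·10 − 55·9.3 = 0 → Q_y = 511.5/10 = 51.15 kN.
ΣF_y = 0: P_y + 51.15 − 55 = 0 → P_y = 3.850 kN.
ΣF_x = 0: no horizontal applied forces, so P_x = 0.

P_x = 0, P_y = 3.850 kN, Q_y = 51.15 kN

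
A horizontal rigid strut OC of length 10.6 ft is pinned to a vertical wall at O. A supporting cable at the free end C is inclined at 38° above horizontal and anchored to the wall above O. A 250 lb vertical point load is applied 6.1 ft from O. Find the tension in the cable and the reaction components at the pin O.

T = 233.7 lb, O_x = 184.1 lb, O_y = 106.1 lb

ΣM about O: T·sin38°·10.6 − 250·6.1 = 0 → T = 1525/(10.6·0.615661) = 233.68 ≈ 233.7 lb.
ΣF_x = 0: O_x − T·cos38° = 0 → O_x = 233.68 × 0.788011 = 184.1 lb.
ΣF_y = 0: O_y + T·sin38° − 250 = 0 → O_y = 250 − 233.68 × 0.615661 = 106.1 lb.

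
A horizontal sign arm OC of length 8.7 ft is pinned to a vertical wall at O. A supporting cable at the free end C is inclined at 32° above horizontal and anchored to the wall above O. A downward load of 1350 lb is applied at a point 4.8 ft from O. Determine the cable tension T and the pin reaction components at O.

T = 1406 lb, O_x = 1192 lb, O_y = 605.2 lb

ΣM about O: T·sin32°·8.7 − 1350·4.8 = 0 → T = 6480/(8.7·0.529919) = 1405.55 ≈ 1406 lb.
ΣF_x = 0: O_x − T·cos32° = 0 → O_x = 1405.55 × 0.848048 = 1192 lb.
ΣF_y = 0: O_y + T·sin32° − 1350 = 0 → O_y = 1350 − 1405.55 × 0.529919 = 605.2 lb.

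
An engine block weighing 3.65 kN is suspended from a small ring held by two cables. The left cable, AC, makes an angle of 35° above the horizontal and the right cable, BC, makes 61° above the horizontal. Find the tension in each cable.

ΣF_x = 0: −T_AC·cos35° + T_BC·cos61° = 0 → T_BC = 1.68964·T_AC.
ΣF_y = 0: T_AC·sin35° + T_BC·sin61° = 3.65.
Substitute: T_AC·(0.573576 + 1.68964·0.87462) = 3.65 → T_AC = 1.7793 ≈ 1.779 kN.
Then T_BC = 1.68964 × 1.7793 = 3.006 kN.

T_AC = 1.779 kN, T_BC = 3.006 kN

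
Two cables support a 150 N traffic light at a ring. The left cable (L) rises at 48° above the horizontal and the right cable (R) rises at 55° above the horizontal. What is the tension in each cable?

ΣF_x = 0: −T_L·cos48° + T_R·cos55° = 0 → T_R = 1.16659·T_L.
ΣF_y = 0: T_L·sin48° + T_R·sin55° = 150.
Substitute: T_L·(0.743145 + 1.16659·0.819152) = 150 → T_L = 88.2997 ≈ 88.30 N.
Then T_R = 1.16659 × 88.2997 = 103.0 N.

T_L = 88.30 N, T_R = 103.0 N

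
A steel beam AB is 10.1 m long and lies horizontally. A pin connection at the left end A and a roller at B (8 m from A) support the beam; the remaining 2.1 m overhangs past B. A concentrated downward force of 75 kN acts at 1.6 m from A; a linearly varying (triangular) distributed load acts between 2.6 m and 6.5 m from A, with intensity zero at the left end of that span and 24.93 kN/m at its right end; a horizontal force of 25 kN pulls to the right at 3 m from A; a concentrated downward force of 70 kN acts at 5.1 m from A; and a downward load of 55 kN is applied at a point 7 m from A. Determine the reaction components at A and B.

Resultant of the triangular load: ½ × 24.93 × 3.9 = 48.6135 kN, acting at 5.2 m from A (one-third of the span from the peak).
ΣM about A: B_y·8 − 75·1.6 − (½·24.93·3.9)·5.2 − 70·5.1 − 55·7 = 0 → B_y = 1114.7902/8 = 139.349 ≈ 139.3 kN.
ΣF_y = 0: A_y + 139.349 − 75 − ½·24.93·3.9 − 70 − 55 = 0 → A_y = 109.3 kN.
ΣF_x = 0: A_x + 25 = 0 → A_x = -25.00 kN.

A_x = -25.00 kN, A_y = 109.3 kN, B_y = 139.3 kN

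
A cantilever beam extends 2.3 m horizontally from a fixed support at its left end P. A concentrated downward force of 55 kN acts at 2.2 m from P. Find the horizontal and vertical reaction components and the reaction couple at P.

ΣF_x = 0: P_x = 0.
ΣF_y = 0: P_y − 55 = 0 → P_y = 55.00 kN.
ΣM about P: M_P − 55·2.2 = 0 → M_P = 121.0 kN·m.

P_x = 0, P_y = 55.00 kN, M_P = 121.0 kN·m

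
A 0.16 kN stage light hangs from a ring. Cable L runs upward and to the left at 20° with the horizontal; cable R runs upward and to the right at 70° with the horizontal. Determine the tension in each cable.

T_L = 0.05472 kN, T_R = 0.1504 kN

ΣF_x = 0: −T_L·cos20° + T_R·cos70° = 0 → T_R = 2.74748·T_L.
ΣF_y = 0: T_L·sin20° + T_R·sin70° = 0.16.
Substitute: T_L·(0.34202 + 2.74748·0.939693) = 0.16 → T_L = 0.0547232 ≈ 0.05472 kN.
Then T_R = 2.74748 × 0.0547232 = 0.1504 kN.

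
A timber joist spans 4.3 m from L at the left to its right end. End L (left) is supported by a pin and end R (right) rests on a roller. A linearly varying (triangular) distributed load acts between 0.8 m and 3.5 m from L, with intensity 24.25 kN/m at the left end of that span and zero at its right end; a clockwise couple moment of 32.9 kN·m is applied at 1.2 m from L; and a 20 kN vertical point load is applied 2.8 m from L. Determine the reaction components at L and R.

Resultant of the triangular load: ½ × 24.25 × 2.7 = 32.7375 kN, acting at 1.7 m from L (one-third of the span from the peak).
Taking moments about L: R_y·4.3 − (½·24.25·2.7)·1.7 − 32.9 − 20·2.8 = 0 → R_y = 144.55375/4.3 = 33.6172 ≈ 33.62 kN.
ΣF_y = 0: L_y + 33.6172 − ½·24.25·2.7 − 20 = 0 → L_y = 19.12 kN.
ΣF_x = 0: no horizontal applied forces, so L_x = 0.

L_x = 0, L_y = 19.12 kN, R_y = 33.62 kN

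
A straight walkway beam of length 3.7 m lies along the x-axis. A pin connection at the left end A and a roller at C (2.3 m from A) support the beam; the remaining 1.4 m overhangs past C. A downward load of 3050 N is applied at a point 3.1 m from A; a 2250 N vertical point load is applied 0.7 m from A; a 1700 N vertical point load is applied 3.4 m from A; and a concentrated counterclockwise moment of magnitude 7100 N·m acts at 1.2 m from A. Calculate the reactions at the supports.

A_x = 0, A_y = 2778 N, C_y = 4222 N

ΣM about A: C_y·2.3 − 3050·3.1 − 2250·0.7 − 1700·3.4 + 7100 = 0 → C_y = 9710/2.3 = 4221.74 ≈ 4222 N.
ΣF_y = 0: A_y + 4221.74 − 3050 − 2250 − 1700 = 0 → A_y = 2778 N.
ΣF_x = 0: no horizontal applied forces, so A_x = 0.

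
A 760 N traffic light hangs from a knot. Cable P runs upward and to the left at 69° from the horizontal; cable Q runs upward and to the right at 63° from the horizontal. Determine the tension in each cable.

T_P = 464.3 N, T_Q = 366.5 N

ΣF_x = 0: −T_P·cos69° + T_Q·cos63° = 0 → T_Q = 0.789373·T_P.
ΣF_y = 0: T_P·sin69° + T_Q·sin63° = 760.
Substitute: T_P·(0.93358 + 0.789373·0.891007) = 760 → T_P = 464.287 ≈ 464.3 N.
Then T_Q = 0.789373 × 464.287 = 366.5 N.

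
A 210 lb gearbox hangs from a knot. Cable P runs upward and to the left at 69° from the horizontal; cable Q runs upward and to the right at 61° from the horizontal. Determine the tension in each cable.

T_P = 132.9 lb, T_Q = 98.24 lb

ΣF_x = 0: −T_P·cos69° + T_Q·cos61° = 0 → T_Q = 0.739193·T_P.
ΣF_y = 0: T_P·sin69° + T_Q·sin61° = 210.
Substitute: T_P·(0.93358 + 0.739193·0.87462) = 210 → T_P = 132.904 ≈ 132.9 lb.
Then T_Q = 0.739193 × 132.904 = 98.24 lb.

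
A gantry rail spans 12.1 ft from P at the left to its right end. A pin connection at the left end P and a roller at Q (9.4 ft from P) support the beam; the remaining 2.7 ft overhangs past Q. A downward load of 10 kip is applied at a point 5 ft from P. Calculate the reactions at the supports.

P_x = 0, P_y = 4.681 kip, Q_y = 5.319 kip

Taking moments about P: Q_y·9.4 − 10·5 = 0 → Q_y = 50/9.4 = 5.31915 ≈ 5.319 kip.
ΣF_y = 0: P_y + 5.31915 − 10 = 0 → P_y = 4.681 kip.
ΣF_x = 0: no horizontal applied forces, so P_x = 0.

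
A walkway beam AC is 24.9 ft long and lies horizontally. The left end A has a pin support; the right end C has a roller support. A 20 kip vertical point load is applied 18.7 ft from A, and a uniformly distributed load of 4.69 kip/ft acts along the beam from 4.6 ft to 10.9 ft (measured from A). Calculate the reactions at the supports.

A_x = 0, A_y = 25.33 kip, C_y = 24.22 kip

Resultant of the distributed load: 4.69 × 6.3 = 29.547 kip at 7.75 ft from A.
Taking moments about A: C_y·24.9 − 20·18.7 − (4.69·6.3)·7.75 = 0 → C_y = 602.98925/24.9 = 24.2164 ≈ 24.22 kip.
ΣF_y = 0: A_y + 24.2164 − 20 − 4.69·6.3 = 0 → A_y = 25.33 kip.
ΣF_x = 0: no horizontal applied forces, so A_x = 0.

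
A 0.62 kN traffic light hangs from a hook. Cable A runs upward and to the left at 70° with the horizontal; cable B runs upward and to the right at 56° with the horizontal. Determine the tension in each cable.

ΣF_x = 0: −T_A·cos70° + T_B·cos56° = 0 → T_B = 0.611632·T_A.
ΣF_y = 0: T_A·sin70° + T_B·sin56° = 0.62.
Substitute: T_A·(0.939693 + 0.611632·0.829038) = 0.62 → T_A = 0.428544 ≈ 0.4285 kN.
Then T_B = 0.611632 × 0.428544 = 0.2621 kN.

T_A = 0.4285 kN, T_B = 0.2621 kN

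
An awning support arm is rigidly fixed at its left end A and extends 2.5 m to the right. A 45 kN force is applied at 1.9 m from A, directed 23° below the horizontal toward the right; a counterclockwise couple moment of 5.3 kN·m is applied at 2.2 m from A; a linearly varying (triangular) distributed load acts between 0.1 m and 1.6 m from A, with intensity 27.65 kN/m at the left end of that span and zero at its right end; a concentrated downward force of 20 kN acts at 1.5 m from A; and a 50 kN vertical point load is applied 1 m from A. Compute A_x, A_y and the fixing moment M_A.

A_x = -41.42 kN, A_y = 108.3 kN, M_A = 120.6 kN·m

Resultant of the triangular load: ½ × 27.65 × 1.5 = 20.7375 kN, acting at 0.6 m from A (one-third of the span from the peak).
ΣF_x = 0: A_x + 45·cos23° = 0 → A_x = -41.42 kN.
ΣF_y = 0: A_y − 45·sin23° − ½·27.65·1.5 − 20 − 50 = 0 → A_y = 108.3 kN.
ΣM about A: M_A − 45·sin23°·1.9 + 5.3 − (½·27.65·1.5)·0.6 − 20·1.5 − 50·1 = 0 → M_A = 120.6 kN·m.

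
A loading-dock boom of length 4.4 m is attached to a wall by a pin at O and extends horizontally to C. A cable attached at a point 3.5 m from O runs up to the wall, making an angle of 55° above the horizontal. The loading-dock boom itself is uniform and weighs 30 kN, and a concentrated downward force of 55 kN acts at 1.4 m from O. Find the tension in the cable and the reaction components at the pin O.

ΣM about O: T·sin55°·3.5 − 30·2.2 − 55·1.4 = 0 → T = 143/(3.5·0.819152) = 49.8774 ≈ 49.88 kN.
ΣF_x = 0: O_x − T·cos55° = 0 → O_x = 49.8774 × 0.573576 = 28.61 kN.
ΣF_y = 0: O_y + T·sin55° − 30 − 55 = 0 → O_y = 85 − 49.8774 × 0.819152 = 44.14 kN.

T = 49.88 kN, O_x = 28.61 kN, O_y = 44.14 kN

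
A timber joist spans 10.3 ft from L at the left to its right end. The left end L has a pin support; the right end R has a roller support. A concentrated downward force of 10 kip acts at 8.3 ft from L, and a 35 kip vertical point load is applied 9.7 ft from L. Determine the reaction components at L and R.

Moments about L: R_y·10.3 − 10·8.3 − 35·9.7 = 0 → R_y = 422.5/10.3 = 41.0194 ≈ 41.02 kip.
ΣF_y = 0: L_y + 41.0194 − 10 − 35 = 0 → L_y = 3.981 kip.
ΣF_x = 0: no horizontal applied forces, so L_x = 0.

L_x = 0, L_y = 3.981 kip, R_y = 41.02 kip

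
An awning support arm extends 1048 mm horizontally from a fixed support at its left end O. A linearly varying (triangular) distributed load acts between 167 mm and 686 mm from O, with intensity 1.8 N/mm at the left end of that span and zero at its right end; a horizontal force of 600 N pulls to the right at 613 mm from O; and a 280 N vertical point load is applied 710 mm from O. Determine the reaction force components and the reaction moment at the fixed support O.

O_x = -600.0 N, O_y = 747.1 N, M_O = 357600 N·mm

Resultant of the triangular load: ½ × 1.8 × 519 = 467.1 N, acting at 340 mm from O (one-third of the span from the peak).
ΣF_x = 0: O_x + 600 = 0 → O_x = -600.0 N.
ΣF_y = 0: O_y − ½·1.8·519 − 280 = 0 → O_y = 747.1 N.
ΣM about O: M_O − (½·1.8·519)·340 − 280·710 = 0 → M_O = 357600 N·mm.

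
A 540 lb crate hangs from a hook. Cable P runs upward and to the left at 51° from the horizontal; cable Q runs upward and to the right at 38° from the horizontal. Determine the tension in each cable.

T_P = 425.6 lb, T_Q = 339.9 lb

ΣF_x = 0: −T_P·cos51° + T_Q·cos38° = 0 → T_Q = 0.798619·T_P.
ΣF_y = 0: T_P·sin51° + T_Q·sin38° = 540.
Substitute: T_P·(0.777146 + 0.798619·0.615661) = 540 → T_P = 425.591 ≈ 425.6 lb.
Then T_Q = 0.798619 × 425.591 = 339.9 lb.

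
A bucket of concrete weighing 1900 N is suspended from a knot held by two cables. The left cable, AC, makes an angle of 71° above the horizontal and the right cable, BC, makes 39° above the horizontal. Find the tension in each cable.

ΣF_x = 0: −T_AC·cos71° + T_BC·cos39° = 0 → T_BC = 0.418928·T_AC.
ΣF_y = 0: T_AC·sin71° + T_BC·sin39° = 1900.
Substitute: T_AC·(0.945519 + 0.418928·0.62932) = 1900 → T_AC = 1571.34 ≈ 1571 N.
Then T_BC = 0.418928 × 1571.34 = 658.3 N.

T_AC = 1571 N, T_BC = 658.3 N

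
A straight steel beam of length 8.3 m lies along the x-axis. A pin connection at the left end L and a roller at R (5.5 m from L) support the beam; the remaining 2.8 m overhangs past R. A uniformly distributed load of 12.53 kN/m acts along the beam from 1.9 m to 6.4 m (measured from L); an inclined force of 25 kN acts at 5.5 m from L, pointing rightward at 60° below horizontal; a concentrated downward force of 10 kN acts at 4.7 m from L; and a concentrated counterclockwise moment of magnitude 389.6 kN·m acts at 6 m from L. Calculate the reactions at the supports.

Resultant of the distributed load: 12.53 × 4.5 = 56.385 kN at 4.15 m from L.
Moments about L: R_y·5.5 − (12.53·4.5)·4.15 − 25·sin60°·5.5 − 10·4.7 + 389.6 = 0 → R_y = 10.4762/5.5 = 1.90476 ≈ 1.905 kN.
ΣF_y = 0: L_y + 1.90476 − 12.53·4.5 − 25·sin60° − 10 = 0 → L_y = 86.13 kN.
ΣF_x = 0: L_x + 25·cos60° = 0 → L_x = -12.50 kN.

L_x = -12.50 kN, L_y = 86.13 kN, R_y = 1.905 kN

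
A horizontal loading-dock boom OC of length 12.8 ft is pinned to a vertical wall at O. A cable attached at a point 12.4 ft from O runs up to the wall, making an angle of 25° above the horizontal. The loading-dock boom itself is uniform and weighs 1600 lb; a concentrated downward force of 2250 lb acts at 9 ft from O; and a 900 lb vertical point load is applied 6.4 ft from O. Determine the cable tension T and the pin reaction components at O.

ΣM about O: T·sin25°·12.4 − 1600·6.4 − 2250·9 − 900·6.4 = 0 → T = 36250/(12.4·0.422618) = 6917.33 ≈ 6917 lb.
ΣF_x = 0: O_x − T·cos25° = 0 → O_x = 6917.33 × 0.906308 = 6269 lb.
ΣF_y = 0: O_y + T·sin25° − 1600 − 2250 − 900 = 0 → O_y = 4750 − 6917.33 × 0.422618 = 1827 lb.

T = 6917 lb, O_x = 6269 lb, O_y = 1827 lb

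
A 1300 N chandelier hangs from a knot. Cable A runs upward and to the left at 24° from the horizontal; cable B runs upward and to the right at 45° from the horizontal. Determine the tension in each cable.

ΣF_x = 0: −T_A·cos24° + T_B·cos45° = 0 → T_B = 1.29195·T_A.
ΣF_y = 0: T_A·sin24° + T_B·sin45° = 1300.
Substitute: T_A·(0.406737 + 1.29195·0.707107) = 1300 → T_A = 984.637 ≈ 984.6 N.
Then T_B = 1.29195 × 984.637 = 1272 N.

T_A = 984.6 N, T_B = 1272 N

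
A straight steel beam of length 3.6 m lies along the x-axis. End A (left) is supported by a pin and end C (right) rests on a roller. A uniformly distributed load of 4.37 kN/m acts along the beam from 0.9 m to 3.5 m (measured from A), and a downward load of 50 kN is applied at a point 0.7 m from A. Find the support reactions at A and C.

Resultant of the distributed load: 4.37 × 2.6 = 11.362 kN at 2.2 m from A.
ΣM about A: C_y·3.6 − (4.37·2.6)·2.2 − 50·0.7 = 0 → C_y = 59.9964/3.6 = 16.6657 ≈ 16.67 kN.
ΣF_y = 0: A_y + 16.6657 − 4.37·2.6 − 50 = 0 → A_y = 44.70 kN.
ΣF_x = 0: no horizontal applied forces, so A_x = 0.

A_x = 0, A_y = 44.70 kN, C_y = 16.67 kN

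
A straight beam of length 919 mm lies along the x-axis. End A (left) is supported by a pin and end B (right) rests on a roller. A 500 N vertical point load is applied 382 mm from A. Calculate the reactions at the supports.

A_x = 0, A_y = 292.2 N, B_y = 207.8 N

Taking moments about A: B_y·919 − 500·382 = 0 → B_y = 191000/919 = 207.835 ≈ 207.8 N.
ΣF_y = 0: A_y + 207.835 − 500 = 0 → A_y = 292.2 N.
ΣF_x = 0: no horizontal applied forces, so A_x = 0.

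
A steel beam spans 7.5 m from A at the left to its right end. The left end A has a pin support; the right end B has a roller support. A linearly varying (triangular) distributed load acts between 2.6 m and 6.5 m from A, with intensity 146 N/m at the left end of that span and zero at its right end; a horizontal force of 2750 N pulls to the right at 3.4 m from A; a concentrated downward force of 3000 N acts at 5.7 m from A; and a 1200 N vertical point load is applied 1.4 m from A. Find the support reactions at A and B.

A_x = -2750 N, A_y = 1833 N, B_y = 2652 N

Resultant of the triangular load: ½ × 146 × 3.9 = 284.7 N, acting at 3.9 m from A (one-third of the span from the peak).
Moments about A: B_y·7.5 − (½·146·3.9)·3.9 − 3000·5.7 − 1200·1.4 = 0 → B_y = 19890.33/7.5 = 2652.04 ≈ 2652 N.
ΣF_y = 0: A_y + 2652.04 − ½·146·3.9 − 3000 − 1200 = 0 → A_y = 1833 N.
ΣF_x = 0: A_x + 2750 = 0 → A_x = -2750 N.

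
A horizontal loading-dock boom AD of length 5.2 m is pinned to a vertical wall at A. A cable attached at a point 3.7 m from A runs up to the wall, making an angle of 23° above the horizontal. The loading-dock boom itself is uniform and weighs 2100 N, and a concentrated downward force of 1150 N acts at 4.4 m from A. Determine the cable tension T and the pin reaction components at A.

ΣM about A: T·sin23°·3.7 − 2100·2.6 − 1150·4.4 = 0 → T = 10520/(3.7·0.390731) = 7276.73 ≈ 7277 N.
ΣF_x = 0: A_x − T·cos23° = 0 → A_x = 7276.73 × 0.920505 = 6698 N.
ΣF_y = 0: A_y + T·sin23° − 2100 − 1150 = 0 → A_y = 3250 − 7276.73 × 0.390731 = 406.8 N.

T = 7277 N, A_x = 6698 N, A_y = 406.8 N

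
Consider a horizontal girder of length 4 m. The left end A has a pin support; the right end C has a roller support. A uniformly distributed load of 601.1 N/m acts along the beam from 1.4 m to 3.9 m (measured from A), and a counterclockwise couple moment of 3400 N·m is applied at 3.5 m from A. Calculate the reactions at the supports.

A_x = 0, A_y = 1357 N, C_y = 145.6 N

Resultant of the distributed load: 601.1 × 2.5 = 1502.75 N at 2.65 m from A.
ΣM about A: C_y·4 − (601.1·2.5)·2.65 + 3400 = 0 → C_y = 582.2875/4 = 145.572 ≈ 145.6 N.
ΣF_y = 0: A_y + 145.572 − 601.1·2.5 = 0 → A_y = 1357 N.
ΣF_x = 0: no horizontal applied forces, so A_x = 0.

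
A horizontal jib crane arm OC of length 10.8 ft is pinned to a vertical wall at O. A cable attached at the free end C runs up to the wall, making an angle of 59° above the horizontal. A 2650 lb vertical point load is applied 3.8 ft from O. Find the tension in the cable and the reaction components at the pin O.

T = 1088 lb, O_x = 560.2 lb, O_y = 1718 lb

ΣM about O: T·sin59°·10.8 − 2650·3.8 = 0 → T = 10070/(10.8·0.857167) = 1087.78 ≈ 1088 lb.
ΣF_x = 0: O_x − T·cos59° = 0 → O_x = 1087.78 × 0.515038 = 560.2 lb.
ΣF_y = 0: O_y + T·sin59° − 2650 = 0 → O_y = 2650 − 1087.78 × 0.857167 = 1718 lb.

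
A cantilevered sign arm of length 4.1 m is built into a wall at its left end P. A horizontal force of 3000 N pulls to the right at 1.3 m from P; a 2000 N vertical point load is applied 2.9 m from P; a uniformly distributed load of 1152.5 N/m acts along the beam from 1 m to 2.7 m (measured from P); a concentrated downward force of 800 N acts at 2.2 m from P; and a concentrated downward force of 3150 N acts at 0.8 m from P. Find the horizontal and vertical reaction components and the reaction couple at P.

P_x = -3000 N, P_y = 7909 N, M_P = 13700 N·m

Resultant of the distributed load: 1152.5 × 1.7 = 1959.25 N at 1.85 m from P.
ΣF_x = 0: P_x + 3000 = 0 → P_x = -3000 N.
ΣF_y = 0: P_y − 2000 − 1152.5·1.7 − 800 − 3150 = 0 → P_y = 7909 N.
ΣM about P: M_P − 2000·2.9 − (1152.5·1.7)·1.85 − 800·2.2 − 3150·0.8 = 0 → M_P = 13700 N·m.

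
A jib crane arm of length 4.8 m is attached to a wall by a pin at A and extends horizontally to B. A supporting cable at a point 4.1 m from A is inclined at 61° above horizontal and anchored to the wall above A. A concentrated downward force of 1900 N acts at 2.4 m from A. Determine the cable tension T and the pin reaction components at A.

T = 1272 N, A_x = 616.5 N, A_y = 787.8 N

ΣM about A: T·sin61°·4.1 − 1900·2.4 = 0 → T = 4560/(4.1·0.87462) = 1271.63 ≈ 1272 N.
ΣF_x = 0: A_x − T·cos61° = 0 → A_x = 1271.63 × 0.48481 = 616.5 N.
ΣF_y = 0: A_y + T·sin61° − 1900 = 0 → A_y = 1900 − 1271.63 × 0.87462 = 787.8 N.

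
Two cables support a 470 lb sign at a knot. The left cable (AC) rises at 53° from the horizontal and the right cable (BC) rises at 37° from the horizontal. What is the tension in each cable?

ΣF_x = 0: −T_AC·cos53° + T_BC·cos37° = 0 → T_BC = 0.753554·T_AC.
ΣF_y = 0: T_AC·sin53° + T_BC·sin37° = 470.
Substitute: T_AC·(0.798636 + 0.753554·0.601815) = 470 → T_AC = 375.359 ≈ 375.4 lb.
Then T_BC = 0.753554 × 375.359 = 282.9 lb.

T_AC = 375.4 lb, T_BC = 282.9 lb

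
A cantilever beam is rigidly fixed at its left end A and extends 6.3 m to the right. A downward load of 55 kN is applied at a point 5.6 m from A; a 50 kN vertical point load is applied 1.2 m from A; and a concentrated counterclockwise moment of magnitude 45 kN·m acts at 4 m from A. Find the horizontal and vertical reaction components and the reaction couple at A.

ΣF_x = 0: A_x = 0.
ΣF_y = 0: A_y − 55 − 50 = 0 → A_y = 105.0 kN.
ΣM about A: M_A − 55·5.6 − 50·1.2 + 45 = 0 → M_A = 323.0 kN·m.

A_x = 0, A_y = 105.0 kN, M_A = 323.0 kN·m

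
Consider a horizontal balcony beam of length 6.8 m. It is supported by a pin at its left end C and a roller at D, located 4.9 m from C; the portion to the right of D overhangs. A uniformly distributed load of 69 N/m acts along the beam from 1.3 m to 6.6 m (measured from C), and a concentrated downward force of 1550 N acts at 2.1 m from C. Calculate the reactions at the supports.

C_x = 0, C_y = 956.6 N, D_y = 959.1 N

Resultant of the distributed load: 69 × 5.3 = 365.7 N at 3.95 m from C.
ΣM about C: D_y·4.9 − (69·5.3)·3.95 − 1550·2.1 = 0 → D_y = 4699.515/4.9 = 959.085 ≈ 959.1 N.
ΣF_y = 0: C_y + 959.085 − 69·5.3 − 1550 = 0 → C_y = 956.6 N.
ΣF_x = 0: no horizontal applied forces, so C_x = 0.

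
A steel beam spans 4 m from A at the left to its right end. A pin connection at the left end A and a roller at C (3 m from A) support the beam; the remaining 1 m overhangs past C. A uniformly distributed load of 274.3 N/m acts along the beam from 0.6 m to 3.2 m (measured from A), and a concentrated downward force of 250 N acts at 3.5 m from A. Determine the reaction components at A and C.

A_x = 0, A_y = 219.8 N, C_y = 743.3 N

Resultant of the distributed load: 274.3 × 2.6 = 713.18 N at 1.9 m from A.
ΣM about A: C_y·3 − (274.3·2.6)·1.9 − 250·3.5 = 0 → C_y = 2230.042/3 = 743.347 ≈ 743.3 N.
ΣF_y = 0: A_y + 743.347 − 274.3·2.6 − 250 = 0 → A_y = 219.8 N.
ΣF_x = 0: no horizontal applied forces, so A_x = 0.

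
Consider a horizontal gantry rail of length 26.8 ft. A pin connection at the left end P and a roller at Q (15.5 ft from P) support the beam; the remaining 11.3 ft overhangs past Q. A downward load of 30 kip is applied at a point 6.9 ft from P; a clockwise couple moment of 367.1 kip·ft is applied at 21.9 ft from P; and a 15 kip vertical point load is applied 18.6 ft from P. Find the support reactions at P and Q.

P_x = 0, P_y = -10.04 kip, Q_y = 55.04 kip

Taking moments about P: Q_y·15.5 − 30·6.9 − 367.1 − 15·18.6 = 0 → Q_y = 853.1/15.5 = 55.0387 ≈ 55.04 kip.
ΣF_y = 0: P_y + 55.0387 − 30 − 15 = 0 → P_y = -10.04 kip.
ΣF_x = 0: no horizontal applied forces, so P_x = 0.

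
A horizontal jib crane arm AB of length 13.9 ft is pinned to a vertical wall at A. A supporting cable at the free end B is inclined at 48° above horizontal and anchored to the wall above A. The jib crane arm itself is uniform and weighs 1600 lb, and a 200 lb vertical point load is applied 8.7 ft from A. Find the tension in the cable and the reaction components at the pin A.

ΣM about A: T·sin48°·13.9 − 1600·6.95 − 200·8.7 = 0 → T = 12860/(13.9·0.743145) = 1244.95 ≈ 1245 lb.
ΣF_x = 0: A_x − T·cos48° = 0 → A_x = 1244.95 × 0.669131 = 833.0 lb.
ΣF_y = 0: A_y + T·sin48° − 1600 − 200 = 0 → A_y = 1800 − 1244.95 × 0.743145 = 874.8 lb.

T = 1245 lb, A_x = 833.0 lb, A_y = 874.8 lb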